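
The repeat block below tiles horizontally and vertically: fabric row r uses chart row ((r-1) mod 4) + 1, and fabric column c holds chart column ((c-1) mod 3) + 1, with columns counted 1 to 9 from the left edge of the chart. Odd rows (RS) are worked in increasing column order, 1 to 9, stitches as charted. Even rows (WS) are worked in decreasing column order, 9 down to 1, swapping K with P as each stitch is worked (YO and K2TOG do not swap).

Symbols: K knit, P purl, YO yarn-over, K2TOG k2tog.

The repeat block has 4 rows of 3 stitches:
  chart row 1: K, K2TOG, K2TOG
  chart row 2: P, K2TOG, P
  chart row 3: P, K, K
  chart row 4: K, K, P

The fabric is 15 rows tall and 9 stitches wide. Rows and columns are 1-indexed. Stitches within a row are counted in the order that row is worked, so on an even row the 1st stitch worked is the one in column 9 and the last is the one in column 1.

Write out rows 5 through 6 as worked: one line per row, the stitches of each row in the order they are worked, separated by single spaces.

Row 5: chart row 1, RS - tile across columns 1-9 and work as-is.
Row 6: chart row 2, WS - tiled (columns 1-9): P K2TOG P P K2TOG P P K2TOG P; work from column 9 back to 1 with K<->P swapped.

Rows as worked:
K K2TOG K2TOG K K2TOG K2TOG K K2TOG K2TOG
K K2TOG K K K2TOG K K K2TOG K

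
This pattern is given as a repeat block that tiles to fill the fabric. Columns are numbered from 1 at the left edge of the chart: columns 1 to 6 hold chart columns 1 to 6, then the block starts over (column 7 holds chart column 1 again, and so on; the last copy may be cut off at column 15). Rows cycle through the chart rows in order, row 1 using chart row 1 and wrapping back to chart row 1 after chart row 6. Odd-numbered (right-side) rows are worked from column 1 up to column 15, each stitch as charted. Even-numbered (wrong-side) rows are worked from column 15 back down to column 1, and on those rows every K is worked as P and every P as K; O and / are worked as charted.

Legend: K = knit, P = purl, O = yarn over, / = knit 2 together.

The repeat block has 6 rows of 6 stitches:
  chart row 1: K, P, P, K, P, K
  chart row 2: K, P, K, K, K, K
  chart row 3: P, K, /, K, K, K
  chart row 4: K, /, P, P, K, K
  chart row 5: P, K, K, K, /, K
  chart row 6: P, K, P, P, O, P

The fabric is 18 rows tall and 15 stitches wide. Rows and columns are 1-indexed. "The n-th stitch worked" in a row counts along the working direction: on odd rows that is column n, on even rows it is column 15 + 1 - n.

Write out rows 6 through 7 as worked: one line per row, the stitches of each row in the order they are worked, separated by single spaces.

Row 6: chart row 6, WS - tiled (columns 1-15): P K P P O P P K P P O P P K P; work from column 15 back to 1 with K<->P swapped.
Row 7: chart row 1, RS - tile across columns 1-15 and work as-is.

== ROWS AS WORKED ==
K P K K O K K P K K O K K P K
K P P K P K K P P K P K K P P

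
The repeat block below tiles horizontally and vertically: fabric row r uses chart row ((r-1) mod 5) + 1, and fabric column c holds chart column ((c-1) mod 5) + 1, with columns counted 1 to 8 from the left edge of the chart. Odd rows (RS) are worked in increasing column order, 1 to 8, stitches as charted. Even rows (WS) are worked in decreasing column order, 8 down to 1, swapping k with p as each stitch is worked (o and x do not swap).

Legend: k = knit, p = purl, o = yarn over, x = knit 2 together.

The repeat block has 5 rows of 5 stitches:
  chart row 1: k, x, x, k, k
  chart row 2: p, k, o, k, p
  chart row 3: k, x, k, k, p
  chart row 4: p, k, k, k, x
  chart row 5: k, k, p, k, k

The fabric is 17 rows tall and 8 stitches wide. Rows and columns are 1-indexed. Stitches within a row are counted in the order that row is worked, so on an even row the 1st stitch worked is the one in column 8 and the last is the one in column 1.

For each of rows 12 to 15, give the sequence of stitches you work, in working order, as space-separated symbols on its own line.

Row 12: chart row 2, WS - tiled (columns 1-8): p k o k p p k o; work from column 8 back to 1 with k<->p swapped.
Row 13: chart row 3, RS - tile across columns 1-8 and work as-is.
Row 14: chart row 4, WS - tiled (columns 1-8): p k k k x p k k; work from column 8 back to 1 with k<->p swapped.
Row 15: chart row 5, RS - tile across columns 1-8 and work as-is.

Rows as worked:
o p k k p o p k
k x k k p k x k
p p k x p p p k
k k p k k k k p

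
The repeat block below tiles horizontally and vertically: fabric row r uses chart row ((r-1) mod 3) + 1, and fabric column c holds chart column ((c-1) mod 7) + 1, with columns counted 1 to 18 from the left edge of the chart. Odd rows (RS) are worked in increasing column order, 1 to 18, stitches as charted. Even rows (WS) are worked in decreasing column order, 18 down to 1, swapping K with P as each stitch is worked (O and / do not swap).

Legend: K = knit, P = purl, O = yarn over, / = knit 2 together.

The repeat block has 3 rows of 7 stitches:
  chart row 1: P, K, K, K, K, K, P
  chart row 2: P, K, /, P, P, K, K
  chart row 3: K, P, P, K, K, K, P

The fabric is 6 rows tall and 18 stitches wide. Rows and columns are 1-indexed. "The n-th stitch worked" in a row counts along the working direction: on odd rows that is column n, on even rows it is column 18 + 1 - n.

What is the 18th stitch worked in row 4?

Row 4 uses chart row ((4-1) mod 3)+1 = 1. Row 4 is even, so WS.
Chart row 1 tiled across columns 1-18: P K K K K K P P K K K K K P P K K K
WS: work from column 18 back to column 1 (reverse the tiled row), swapping K<->P (O and / unchanged).
Row 4 as worked: P P P K K P P P P P K K P P P P P K
Counting 18 along the worked row gives K.

Stitch:
K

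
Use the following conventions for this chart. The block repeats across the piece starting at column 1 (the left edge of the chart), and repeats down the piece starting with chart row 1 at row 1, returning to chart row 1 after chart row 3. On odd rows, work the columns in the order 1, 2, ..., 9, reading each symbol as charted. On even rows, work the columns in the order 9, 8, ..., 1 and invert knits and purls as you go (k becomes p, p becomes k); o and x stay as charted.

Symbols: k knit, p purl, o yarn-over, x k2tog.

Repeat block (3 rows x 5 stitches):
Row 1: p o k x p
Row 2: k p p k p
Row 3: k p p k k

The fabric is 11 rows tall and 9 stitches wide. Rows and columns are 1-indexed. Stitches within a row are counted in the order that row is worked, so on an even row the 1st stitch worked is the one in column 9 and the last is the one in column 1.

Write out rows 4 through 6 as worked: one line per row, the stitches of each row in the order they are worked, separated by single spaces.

Row 4: chart row 1, WS - tiled (columns 1-9): p o k x p p o k x; work from column 9 back to 1 with k<->p swapped.
Row 5: chart row 2, RS - tile across columns 1-9 and work as-is.
Row 6: chart row 3, WS - tiled (columns 1-9): k p p k k k p p k; work from column 9 back to 1 with k<->p swapped.

Result:
x p o k k x p o k
k p p k p k p p k
p k k p p p k k p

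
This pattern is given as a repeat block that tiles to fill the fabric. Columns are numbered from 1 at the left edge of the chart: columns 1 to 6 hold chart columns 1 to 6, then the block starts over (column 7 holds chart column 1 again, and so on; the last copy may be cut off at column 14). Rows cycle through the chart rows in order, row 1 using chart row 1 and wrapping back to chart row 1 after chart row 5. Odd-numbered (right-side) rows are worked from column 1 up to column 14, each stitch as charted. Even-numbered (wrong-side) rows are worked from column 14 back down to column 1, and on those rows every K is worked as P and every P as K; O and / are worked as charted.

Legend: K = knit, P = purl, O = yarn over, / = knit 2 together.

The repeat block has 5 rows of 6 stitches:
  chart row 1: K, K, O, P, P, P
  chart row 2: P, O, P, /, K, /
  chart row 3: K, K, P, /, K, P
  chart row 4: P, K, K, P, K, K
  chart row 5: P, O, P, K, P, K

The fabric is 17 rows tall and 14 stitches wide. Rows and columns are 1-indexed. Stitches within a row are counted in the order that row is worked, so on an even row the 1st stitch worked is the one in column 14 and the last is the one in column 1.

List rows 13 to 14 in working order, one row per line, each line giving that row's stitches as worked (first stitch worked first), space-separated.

Row 13: chart row 3, RS - tile across columns 1-14 and work as-is.
Row 14: chart row 4, WS - tiled (columns 1-14): P K K P K K P K K P K K P K; work from column 14 back to 1 with K<->P swapped.

Result:
K K P / K P K K P / K P K K
P K P P K P P K P P K P P K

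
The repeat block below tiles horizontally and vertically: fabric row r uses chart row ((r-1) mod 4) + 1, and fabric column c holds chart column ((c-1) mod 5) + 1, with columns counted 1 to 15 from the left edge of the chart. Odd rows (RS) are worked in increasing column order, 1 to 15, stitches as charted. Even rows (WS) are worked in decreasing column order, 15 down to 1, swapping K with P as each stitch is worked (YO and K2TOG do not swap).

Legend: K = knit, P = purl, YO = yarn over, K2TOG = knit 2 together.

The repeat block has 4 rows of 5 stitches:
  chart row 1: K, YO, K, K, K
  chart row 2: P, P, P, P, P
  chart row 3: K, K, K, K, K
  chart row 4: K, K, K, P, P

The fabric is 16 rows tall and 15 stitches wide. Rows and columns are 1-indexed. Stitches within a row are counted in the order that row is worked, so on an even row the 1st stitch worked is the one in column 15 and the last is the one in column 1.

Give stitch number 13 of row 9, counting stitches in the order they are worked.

== STITCH ==
K

Derivation:
For row 9: chart row = ((9-1) mod 4) + 1 = 1; this is a RS (odd) row.
Chart row 1 tiled across columns 1-15: K YO K K K K YO K K K K YO K K K
Right side: take the tiled row as-is (worked left to right from column 1).
The 13th stitch worked is K.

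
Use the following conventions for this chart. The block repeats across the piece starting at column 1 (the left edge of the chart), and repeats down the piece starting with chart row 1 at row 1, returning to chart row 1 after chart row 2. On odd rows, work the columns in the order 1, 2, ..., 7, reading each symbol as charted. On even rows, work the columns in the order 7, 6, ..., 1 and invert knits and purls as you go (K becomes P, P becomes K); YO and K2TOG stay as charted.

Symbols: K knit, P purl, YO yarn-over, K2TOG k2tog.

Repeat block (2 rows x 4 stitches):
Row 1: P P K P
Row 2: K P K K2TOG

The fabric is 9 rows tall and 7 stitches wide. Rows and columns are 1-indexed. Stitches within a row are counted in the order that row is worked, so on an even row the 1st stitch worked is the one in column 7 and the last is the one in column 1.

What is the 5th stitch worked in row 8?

Result:
P

Derivation:
Row 8: (8-1) mod 2 = 1, so use chart row 2. Even row -> WS.
Chart row 2 tiled across columns 1-7: K P K K2TOG K P K
Wrong side: read the tiled row from column 7 down to 1 and exchange K with P (leave YO, K2TOG).
Row 8 as worked: P K P K2TOG P K P
Stitch 5 in working order -> P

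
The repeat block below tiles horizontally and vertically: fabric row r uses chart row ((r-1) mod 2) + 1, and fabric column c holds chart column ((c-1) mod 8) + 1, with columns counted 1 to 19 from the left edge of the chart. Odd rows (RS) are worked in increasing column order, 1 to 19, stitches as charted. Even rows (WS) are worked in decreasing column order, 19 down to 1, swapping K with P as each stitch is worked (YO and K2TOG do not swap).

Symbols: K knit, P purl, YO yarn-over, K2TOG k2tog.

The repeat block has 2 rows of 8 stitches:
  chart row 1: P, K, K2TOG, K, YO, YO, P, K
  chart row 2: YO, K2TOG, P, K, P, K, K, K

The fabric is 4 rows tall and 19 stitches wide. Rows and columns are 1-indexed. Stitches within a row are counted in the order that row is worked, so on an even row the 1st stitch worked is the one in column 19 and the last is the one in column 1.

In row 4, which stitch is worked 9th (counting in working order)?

Stitch:
K

Derivation:
Row 4: (4-1) mod 2 = 1, so use chart row 2. Even row -> WS.
Chart row 2 tiled across columns 1-19: YO K2TOG P K P K K K YO K2TOG P K P K K K YO K2TOG P
WS: work from column 19 back to column 1 (reverse the tiled row), swapping K<->P (YO and K2TOG unchanged).
Row 4 as worked: K K2TOG YO P P P K P K K2TOG YO P P P K P K K2TOG YO
The 9th stitch worked is K.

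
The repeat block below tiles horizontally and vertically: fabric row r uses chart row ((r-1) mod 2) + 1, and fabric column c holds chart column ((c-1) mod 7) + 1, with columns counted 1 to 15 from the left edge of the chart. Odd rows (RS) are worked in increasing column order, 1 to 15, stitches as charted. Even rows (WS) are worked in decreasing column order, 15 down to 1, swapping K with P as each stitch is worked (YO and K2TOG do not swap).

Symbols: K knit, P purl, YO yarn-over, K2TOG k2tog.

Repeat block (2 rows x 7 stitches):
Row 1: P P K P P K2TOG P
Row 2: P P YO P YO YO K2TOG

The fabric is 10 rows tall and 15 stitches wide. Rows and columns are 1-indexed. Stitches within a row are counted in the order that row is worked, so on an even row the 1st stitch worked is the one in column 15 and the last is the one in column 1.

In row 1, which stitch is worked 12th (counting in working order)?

Stitch:
P

Derivation:
For row 1: chart row = ((1-1) mod 2) + 1 = 1; this is a RS (odd) row.
Chart row 1 tiled across columns 1-15: P P K P P K2TOG P P P K P P K2TOG P P
RS row: no reversal, no swap; stitch n worked = column n.
The 12th stitch worked is P.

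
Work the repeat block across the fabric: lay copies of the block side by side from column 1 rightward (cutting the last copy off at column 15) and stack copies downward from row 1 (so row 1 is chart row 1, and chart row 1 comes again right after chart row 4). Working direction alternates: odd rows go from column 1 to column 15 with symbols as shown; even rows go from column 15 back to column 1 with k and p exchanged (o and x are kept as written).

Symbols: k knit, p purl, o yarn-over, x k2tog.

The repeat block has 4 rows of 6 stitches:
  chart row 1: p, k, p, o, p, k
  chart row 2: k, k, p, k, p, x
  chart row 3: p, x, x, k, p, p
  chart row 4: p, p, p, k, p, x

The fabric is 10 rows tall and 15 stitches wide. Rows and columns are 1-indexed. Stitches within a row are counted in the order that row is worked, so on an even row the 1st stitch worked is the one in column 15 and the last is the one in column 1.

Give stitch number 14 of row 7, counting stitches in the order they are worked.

== STITCH ==
x

Derivation:
Row 7: (7-1) mod 4 = 2, so use chart row 3. Odd row -> RS.
Chart row 3 tiled across columns 1-15: p x x k p p p x x k p p p x x
RS row: no reversal, no swap; stitch n worked = column n.
The 14th stitch worked is x.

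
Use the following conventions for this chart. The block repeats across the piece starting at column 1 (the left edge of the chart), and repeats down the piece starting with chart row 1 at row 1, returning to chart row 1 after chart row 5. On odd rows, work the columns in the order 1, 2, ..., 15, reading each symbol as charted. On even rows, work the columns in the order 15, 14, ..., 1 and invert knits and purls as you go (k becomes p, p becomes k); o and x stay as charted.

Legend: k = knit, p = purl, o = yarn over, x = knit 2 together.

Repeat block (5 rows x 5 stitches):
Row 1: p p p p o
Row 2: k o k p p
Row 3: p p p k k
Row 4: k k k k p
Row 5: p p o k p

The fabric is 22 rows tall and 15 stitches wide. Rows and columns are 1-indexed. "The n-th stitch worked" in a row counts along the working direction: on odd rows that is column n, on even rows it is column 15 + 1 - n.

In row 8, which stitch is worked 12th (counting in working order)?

Row 8: (8-1) mod 5 = 2, so use chart row 3. Even row -> WS.
Chart row 3 tiled across columns 1-15: p p p k k p p p k k p p p k k
Wrong side: read the tiled row from column 15 down to 1 and exchange k with p (leave o, x).
Row 8 as worked: p p k k k p p k k k p p k k k
Counting 12 along the worked row gives p.

== STITCH ==
p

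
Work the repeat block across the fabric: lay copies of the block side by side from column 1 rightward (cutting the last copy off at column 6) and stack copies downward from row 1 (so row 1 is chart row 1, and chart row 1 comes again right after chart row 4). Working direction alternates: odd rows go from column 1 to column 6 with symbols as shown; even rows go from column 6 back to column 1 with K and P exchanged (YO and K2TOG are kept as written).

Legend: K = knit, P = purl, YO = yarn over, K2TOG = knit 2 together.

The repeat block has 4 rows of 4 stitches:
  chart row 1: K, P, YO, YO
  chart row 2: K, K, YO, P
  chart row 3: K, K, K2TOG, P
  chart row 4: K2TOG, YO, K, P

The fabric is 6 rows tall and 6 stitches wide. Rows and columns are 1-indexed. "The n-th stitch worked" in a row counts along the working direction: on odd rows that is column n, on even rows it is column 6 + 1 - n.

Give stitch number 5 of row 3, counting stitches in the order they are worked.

Row 3 uses chart row ((3-1) mod 4)+1 = 3. Row 3 is odd, so RS.
Chart row 3 tiled across columns 1-6: K K K2TOG P K K
RS: work column 1 to column 6, symbols as charted — the tiled row is the row as worked.
The 5th stitch worked is K.

Result:
K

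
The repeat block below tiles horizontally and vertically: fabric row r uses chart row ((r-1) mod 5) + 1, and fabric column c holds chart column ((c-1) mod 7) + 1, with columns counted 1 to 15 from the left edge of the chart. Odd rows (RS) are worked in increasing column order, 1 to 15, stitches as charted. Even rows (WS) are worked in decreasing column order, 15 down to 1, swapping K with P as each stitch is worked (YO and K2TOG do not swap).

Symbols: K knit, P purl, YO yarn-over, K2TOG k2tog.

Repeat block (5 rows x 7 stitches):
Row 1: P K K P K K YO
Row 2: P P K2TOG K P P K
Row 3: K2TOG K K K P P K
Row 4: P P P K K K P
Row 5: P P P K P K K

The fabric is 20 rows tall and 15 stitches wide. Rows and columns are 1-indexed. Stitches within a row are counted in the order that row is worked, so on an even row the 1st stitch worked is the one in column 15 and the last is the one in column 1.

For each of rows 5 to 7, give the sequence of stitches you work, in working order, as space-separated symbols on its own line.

Row 5: chart row 5, RS - tile across columns 1-15 and work as-is.
Row 6: chart row 1, WS - tiled (columns 1-15): P K K P K K YO P K K P K K YO P; work from column 15 back to 1 with K<->P swapped.
Row 7: chart row 2, RS - tile across columns 1-15 and work as-is.

Result:
P P P K P K K P P P K P K K P
K YO P P K P P K YO P P K P P K
P P K2TOG K P P K P P K2TOG K P P K P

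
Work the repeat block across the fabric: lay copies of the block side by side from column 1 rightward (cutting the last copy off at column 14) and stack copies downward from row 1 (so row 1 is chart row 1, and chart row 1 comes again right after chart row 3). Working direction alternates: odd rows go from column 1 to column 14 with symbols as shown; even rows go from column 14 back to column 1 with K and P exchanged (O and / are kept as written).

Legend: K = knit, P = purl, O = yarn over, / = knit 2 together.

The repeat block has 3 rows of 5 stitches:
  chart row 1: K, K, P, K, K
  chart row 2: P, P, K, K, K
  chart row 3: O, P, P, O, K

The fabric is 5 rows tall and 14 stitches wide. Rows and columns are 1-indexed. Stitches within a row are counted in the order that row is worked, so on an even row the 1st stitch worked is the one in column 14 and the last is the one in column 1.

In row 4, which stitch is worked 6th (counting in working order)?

== STITCH ==
P

Derivation:
Row 4: (4-1) mod 3 = 0, so use chart row 1. Even row -> WS.
Chart row 1 tiled across columns 1-14: K K P K K K K P K K K K P K
WS row: flip the tiled sequence (start at column 14) and apply K<->P; O and / stay.
Row 4 as worked: P K P P P P K P P P P K P P
The 6th stitch worked is P.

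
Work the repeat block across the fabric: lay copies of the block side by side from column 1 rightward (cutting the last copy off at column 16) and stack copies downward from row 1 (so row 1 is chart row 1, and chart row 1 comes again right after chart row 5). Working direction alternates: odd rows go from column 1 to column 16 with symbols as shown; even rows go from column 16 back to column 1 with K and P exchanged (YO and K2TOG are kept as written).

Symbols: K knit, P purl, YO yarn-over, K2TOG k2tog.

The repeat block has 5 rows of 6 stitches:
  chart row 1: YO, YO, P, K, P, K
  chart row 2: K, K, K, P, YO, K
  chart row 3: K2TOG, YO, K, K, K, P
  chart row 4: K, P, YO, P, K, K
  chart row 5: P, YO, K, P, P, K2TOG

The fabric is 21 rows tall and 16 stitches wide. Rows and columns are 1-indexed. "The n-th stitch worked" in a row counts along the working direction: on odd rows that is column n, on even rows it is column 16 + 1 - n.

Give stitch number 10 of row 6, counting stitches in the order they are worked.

Row 6 uses chart row ((6-1) mod 5)+1 = 1. Row 6 is even, so WS.
Chart row 1 tiled across columns 1-16: YO YO P K P K YO YO P K P K YO YO P K
WS row: flip the tiled sequence (start at column 16) and apply K<->P; YO and K2TOG stay.
Row 6 as worked: P K YO YO P K P K YO YO P K P K YO YO
The 10th stitch worked is YO.

Result:
YO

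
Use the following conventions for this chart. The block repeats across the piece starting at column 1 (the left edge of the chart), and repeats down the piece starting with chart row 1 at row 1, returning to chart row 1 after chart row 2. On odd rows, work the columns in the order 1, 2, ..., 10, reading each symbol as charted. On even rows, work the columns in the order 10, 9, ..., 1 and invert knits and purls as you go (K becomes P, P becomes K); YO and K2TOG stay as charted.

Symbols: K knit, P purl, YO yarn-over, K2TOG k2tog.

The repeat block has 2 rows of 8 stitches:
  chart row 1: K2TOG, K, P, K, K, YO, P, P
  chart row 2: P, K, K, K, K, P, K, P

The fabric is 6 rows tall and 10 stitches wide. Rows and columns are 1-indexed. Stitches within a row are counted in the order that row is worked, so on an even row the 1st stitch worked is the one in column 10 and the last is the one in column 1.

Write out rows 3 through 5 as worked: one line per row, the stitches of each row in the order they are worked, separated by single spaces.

== ROWS AS WORKED ==
K2TOG K P K K YO P P K2TOG K
P K K P K P P P P K
K2TOG K P K K YO P P K2TOG K

Derivation:
Row 3: chart row 1, RS - tile across columns 1-10 and work as-is.
Row 4: chart row 2, WS - tiled (columns 1-10): P K K K K P K P P K; work from column 10 back to 1 with K<->P swapped.
Row 5: chart row 1, RS - tile across columns 1-10 and work as-is.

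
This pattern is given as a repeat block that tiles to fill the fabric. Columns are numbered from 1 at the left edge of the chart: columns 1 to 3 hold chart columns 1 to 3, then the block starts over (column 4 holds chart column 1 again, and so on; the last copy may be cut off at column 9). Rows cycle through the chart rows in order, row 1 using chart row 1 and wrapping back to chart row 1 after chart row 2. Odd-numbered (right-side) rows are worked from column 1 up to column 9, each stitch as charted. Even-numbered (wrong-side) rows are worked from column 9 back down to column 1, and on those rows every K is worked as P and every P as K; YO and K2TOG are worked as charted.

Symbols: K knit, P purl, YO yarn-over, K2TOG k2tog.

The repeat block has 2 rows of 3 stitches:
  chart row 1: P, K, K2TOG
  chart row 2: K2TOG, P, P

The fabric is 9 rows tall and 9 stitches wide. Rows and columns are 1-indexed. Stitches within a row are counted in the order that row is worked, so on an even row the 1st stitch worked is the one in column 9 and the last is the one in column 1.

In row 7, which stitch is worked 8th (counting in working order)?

Stitch:
K

Derivation:
Row 7: (7-1) mod 2 = 0, so use chart row 1. Odd row -> RS.
Chart row 1 tiled across columns 1-9: P K K2TOG P K K2TOG P K K2TOG
RS row: no reversal, no swap; stitch n worked = column n.
The 8th stitch worked is K.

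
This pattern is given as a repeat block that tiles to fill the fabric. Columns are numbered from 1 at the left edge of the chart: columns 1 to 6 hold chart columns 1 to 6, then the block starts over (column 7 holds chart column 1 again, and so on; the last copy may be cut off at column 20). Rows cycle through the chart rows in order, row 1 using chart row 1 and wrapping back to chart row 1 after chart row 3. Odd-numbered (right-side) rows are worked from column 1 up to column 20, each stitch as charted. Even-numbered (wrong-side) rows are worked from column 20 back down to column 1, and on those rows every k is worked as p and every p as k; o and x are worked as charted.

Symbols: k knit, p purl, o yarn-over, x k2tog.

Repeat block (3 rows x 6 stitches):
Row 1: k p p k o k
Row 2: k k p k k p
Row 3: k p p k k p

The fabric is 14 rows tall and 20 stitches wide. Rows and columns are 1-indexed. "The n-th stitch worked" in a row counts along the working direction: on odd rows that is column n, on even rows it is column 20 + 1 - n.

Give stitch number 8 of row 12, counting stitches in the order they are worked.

Result:
p

Derivation:
For row 12: chart row = ((12-1) mod 3) + 1 = 3; this is a WS (even) row.
Chart row 3 tiled across columns 1-20: k p p k k p k p p k k p k p p k k p k p
WS: work from column 20 back to column 1 (reverse the tiled row), swapping k<->p (o and x unchanged).
Row 12 as worked: k p k p p k k p k p p k k p k p p k k p
The 8th stitch worked is p.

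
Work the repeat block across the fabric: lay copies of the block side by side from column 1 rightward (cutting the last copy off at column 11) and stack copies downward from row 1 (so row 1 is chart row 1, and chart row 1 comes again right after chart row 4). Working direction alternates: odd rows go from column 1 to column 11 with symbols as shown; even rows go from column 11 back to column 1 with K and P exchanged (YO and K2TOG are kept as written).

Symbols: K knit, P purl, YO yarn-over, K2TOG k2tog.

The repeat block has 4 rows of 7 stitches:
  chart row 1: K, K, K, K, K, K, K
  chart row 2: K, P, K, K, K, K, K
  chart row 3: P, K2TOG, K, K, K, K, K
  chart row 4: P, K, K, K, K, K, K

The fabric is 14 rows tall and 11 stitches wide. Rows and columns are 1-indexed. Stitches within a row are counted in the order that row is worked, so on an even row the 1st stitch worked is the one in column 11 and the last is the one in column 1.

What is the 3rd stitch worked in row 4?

Result:
P

Derivation:
Row 4: (4-1) mod 4 = 3, so use chart row 4. Even row -> WS.
Chart row 4 tiled across columns 1-11: P K K K K K K P K K K
Wrong side: read the tiled row from column 11 down to 1 and exchange K with P (leave YO, K2TOG).
Row 4 as worked: P P P K P P P P P P K
Stitch 3 in working order -> P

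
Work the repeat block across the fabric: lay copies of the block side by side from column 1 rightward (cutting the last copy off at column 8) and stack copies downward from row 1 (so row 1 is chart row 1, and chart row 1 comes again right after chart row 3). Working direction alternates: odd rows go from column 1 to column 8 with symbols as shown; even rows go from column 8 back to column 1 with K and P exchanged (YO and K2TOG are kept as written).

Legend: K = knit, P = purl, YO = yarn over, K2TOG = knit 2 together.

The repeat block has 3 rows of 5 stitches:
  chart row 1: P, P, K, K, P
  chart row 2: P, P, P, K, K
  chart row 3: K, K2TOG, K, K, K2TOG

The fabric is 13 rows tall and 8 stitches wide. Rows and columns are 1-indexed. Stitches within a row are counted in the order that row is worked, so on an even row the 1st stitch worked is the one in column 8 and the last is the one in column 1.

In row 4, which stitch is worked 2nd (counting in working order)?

For row 4: chart row = ((4-1) mod 3) + 1 = 1; this is a WS (even) row.
Chart row 1 tiled across columns 1-8: P P K K P P P K
WS: work from column 8 back to column 1 (reverse the tiled row), swapping K<->P (YO and K2TOG unchanged).
Row 4 as worked: P K K K P P K K
Counting 2 along the worked row gives K.

== STITCH ==
K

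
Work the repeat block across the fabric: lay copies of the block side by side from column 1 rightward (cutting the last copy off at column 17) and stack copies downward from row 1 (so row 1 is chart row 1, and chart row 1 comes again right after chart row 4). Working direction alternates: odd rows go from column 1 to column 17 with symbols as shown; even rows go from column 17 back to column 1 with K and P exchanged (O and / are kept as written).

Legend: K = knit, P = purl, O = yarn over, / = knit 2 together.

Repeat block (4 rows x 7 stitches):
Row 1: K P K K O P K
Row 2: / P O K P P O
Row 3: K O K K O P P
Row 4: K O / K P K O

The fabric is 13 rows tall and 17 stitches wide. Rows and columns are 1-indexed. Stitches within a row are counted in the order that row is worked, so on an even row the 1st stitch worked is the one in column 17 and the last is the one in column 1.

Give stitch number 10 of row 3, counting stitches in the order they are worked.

For row 3: chart row = ((3-1) mod 4) + 1 = 3; this is a RS (odd) row.
Chart row 3 tiled across columns 1-17: K O K K O P P K O K K O P P K O K
Right side: take the tiled row as-is (worked left to right from column 1).
Stitch 10 in working order -> K

Stitch:
K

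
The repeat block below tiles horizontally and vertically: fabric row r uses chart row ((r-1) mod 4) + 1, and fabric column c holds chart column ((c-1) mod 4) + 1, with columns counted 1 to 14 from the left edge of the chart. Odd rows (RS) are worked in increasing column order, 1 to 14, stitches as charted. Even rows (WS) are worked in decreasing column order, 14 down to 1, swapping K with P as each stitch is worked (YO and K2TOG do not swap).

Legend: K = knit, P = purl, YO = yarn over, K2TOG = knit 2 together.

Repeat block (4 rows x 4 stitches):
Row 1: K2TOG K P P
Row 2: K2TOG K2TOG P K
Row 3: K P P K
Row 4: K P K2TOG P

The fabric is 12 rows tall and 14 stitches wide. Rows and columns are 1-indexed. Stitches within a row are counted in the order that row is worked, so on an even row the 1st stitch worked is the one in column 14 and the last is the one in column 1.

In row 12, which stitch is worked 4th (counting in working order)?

== STITCH ==
K2TOG

Derivation:
Row 12: (12-1) mod 4 = 3, so use chart row 4. Even row -> WS.
Chart row 4 tiled across columns 1-14: K P K2TOG P K P K2TOG P K P K2TOG P K P
WS row: flip the tiled sequence (start at column 14) and apply K<->P; YO and K2TOG stay.
Row 12 as worked: K P K K2TOG K P K K2TOG K P K K2TOG K P
Counting 4 along the worked row gives K2TOG.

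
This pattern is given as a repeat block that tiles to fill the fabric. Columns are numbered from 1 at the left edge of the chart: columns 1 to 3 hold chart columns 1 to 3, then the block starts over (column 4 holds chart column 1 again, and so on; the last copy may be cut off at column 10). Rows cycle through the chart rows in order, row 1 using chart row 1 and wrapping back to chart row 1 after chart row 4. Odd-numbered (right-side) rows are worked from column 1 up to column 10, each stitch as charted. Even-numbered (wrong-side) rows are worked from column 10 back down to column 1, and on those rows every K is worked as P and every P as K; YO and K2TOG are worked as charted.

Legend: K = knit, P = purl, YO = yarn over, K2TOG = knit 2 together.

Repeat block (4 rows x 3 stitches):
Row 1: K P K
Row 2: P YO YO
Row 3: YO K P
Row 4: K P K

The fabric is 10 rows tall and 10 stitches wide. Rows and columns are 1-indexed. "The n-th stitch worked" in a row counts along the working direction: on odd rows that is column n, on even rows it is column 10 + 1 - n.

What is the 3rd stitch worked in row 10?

Stitch:
YO

Derivation:
Row 10 uses chart row ((10-1) mod 4)+1 = 2. Row 10 is even, so WS.
Chart row 2 tiled across columns 1-10: P YO YO P YO YO P YO YO P
Wrong side: read the tiled row from column 10 down to 1 and exchange K with P (leave YO, K2TOG).
Row 10 as worked: K YO YO K YO YO K YO YO K
Counting 3 along the worked row gives YO.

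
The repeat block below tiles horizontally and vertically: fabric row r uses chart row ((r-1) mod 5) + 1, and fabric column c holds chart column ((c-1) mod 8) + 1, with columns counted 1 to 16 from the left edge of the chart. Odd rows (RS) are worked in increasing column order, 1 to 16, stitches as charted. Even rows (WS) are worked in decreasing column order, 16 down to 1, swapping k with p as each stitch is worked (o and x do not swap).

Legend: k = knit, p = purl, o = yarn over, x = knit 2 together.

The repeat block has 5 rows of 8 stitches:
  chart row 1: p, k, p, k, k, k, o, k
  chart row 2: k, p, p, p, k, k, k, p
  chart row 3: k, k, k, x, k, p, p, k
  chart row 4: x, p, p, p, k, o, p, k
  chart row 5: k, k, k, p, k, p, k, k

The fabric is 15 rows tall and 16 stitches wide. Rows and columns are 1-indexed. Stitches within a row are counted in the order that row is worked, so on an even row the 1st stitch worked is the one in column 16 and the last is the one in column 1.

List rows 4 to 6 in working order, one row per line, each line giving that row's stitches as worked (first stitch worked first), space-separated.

Rows as worked:
p k o p k k k x p k o p k k k x
k k k p k p k k k k k p k p k k
p o p p p k p k p o p p p k p k

Derivation:
Row 4: chart row 4, WS - tiled (columns 1-16): x p p p k o p k x p p p k o p k; work from column 16 back to 1 with k<->p swapped.
Row 5: chart row 5, RS - tile across columns 1-16 and work as-is.
Row 6: chart row 1, WS - tiled (columns 1-16): p k p k k k o k p k p k k k o k; work from column 16 back to 1 with k<->p swapped.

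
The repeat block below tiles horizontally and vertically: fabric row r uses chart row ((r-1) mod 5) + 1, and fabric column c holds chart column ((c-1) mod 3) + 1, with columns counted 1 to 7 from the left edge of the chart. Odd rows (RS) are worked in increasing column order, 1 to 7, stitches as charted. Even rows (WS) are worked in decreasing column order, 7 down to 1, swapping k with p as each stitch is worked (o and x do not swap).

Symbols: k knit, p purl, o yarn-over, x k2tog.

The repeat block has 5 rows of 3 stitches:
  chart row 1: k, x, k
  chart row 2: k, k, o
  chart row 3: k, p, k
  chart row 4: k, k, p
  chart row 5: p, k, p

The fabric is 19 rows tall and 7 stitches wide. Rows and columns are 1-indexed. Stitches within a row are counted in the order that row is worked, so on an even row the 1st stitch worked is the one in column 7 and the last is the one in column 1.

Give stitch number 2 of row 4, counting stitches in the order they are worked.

For row 4: chart row = ((4-1) mod 5) + 1 = 4; this is a WS (even) row.
Chart row 4 tiled across columns 1-7: k k p k k p k
WS row: flip the tiled sequence (start at column 7) and apply k<->p; o and x stay.
Row 4 as worked: p k p p k p p
Stitch 2 in working order -> k

Stitch:
k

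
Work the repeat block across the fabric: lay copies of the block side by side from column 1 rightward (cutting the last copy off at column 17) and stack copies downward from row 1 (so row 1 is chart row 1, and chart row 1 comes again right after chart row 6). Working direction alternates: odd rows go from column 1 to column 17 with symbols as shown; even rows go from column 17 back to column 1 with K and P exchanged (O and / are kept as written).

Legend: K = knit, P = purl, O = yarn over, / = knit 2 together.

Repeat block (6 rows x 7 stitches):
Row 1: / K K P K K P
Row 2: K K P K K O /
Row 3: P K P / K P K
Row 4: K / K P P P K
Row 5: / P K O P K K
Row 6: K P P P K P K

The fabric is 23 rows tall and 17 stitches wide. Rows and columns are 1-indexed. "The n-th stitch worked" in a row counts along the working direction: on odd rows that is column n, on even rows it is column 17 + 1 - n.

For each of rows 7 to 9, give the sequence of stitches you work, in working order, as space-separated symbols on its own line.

== ROWS AS WORKED ==
/ K K P K K P / K K P K K P / K K
K P P / O P P K P P / O P P K P P
P K P / K P K P K P / K P K P K P

Derivation:
Row 7: chart row 1, RS - tile across columns 1-17 and work as-is.
Row 8: chart row 2, WS - tiled (columns 1-17): K K P K K O / K K P K K O / K K P; work from column 17 back to 1 with K<->P swapped.
Row 9: chart row 3, RS - tile across columns 1-17 and work as-is.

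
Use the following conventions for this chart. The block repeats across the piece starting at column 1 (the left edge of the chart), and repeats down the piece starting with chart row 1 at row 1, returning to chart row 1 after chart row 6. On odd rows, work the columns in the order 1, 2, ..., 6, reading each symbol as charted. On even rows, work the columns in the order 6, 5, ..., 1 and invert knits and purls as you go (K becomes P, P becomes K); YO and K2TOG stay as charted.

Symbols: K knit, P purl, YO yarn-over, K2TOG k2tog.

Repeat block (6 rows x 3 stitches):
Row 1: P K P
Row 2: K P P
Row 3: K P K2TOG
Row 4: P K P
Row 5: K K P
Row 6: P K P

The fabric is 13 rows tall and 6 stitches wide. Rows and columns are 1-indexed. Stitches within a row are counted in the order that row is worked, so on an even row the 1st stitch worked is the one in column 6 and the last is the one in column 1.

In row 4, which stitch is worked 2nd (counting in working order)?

Row 4 uses chart row ((4-1) mod 6)+1 = 4. Row 4 is even, so WS.
Chart row 4 tiled across columns 1-6: P K P P K P
WS row: flip the tiled sequence (start at column 6) and apply K<->P; YO and K2TOG stay.
Row 4 as worked: K P K K P K
Counting 2 along the worked row gives P.

Result:
P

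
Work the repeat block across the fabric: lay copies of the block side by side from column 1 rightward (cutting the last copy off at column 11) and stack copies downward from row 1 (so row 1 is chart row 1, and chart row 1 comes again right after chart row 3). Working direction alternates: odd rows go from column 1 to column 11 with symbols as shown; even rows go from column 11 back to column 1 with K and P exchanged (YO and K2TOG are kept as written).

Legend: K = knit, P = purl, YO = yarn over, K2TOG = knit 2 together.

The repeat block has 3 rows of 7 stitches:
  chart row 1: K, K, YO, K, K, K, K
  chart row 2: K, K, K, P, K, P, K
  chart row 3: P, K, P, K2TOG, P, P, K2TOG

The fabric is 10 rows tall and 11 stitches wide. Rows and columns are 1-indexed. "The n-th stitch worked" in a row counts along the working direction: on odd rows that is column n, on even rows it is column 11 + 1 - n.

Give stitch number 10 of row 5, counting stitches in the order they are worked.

Row 5: (5-1) mod 3 = 1, so use chart row 2. Odd row -> RS.
Chart row 2 tiled across columns 1-11: K K K P K P K K K K P
Right side: take the tiled row as-is (worked left to right from column 1).
The 10th stitch worked is K.

Stitch:
K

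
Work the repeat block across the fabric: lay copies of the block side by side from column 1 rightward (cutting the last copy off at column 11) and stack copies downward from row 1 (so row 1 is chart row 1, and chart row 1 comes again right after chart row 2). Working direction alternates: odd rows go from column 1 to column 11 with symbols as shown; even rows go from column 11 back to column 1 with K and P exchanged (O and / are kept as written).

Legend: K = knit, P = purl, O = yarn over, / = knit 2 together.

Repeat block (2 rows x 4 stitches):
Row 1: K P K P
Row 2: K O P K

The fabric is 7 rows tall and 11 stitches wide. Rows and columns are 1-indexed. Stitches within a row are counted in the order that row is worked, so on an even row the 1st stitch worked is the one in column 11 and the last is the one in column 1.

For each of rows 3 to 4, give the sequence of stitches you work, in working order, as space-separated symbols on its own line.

Row 3: chart row 1, RS - tile across columns 1-11 and work as-is.
Row 4: chart row 2, WS - tiled (columns 1-11): K O P K K O P K K O P; work from column 11 back to 1 with K<->P swapped.

== ROWS AS WORKED ==
K P K P K P K P K P K
K O P P K O P P K O P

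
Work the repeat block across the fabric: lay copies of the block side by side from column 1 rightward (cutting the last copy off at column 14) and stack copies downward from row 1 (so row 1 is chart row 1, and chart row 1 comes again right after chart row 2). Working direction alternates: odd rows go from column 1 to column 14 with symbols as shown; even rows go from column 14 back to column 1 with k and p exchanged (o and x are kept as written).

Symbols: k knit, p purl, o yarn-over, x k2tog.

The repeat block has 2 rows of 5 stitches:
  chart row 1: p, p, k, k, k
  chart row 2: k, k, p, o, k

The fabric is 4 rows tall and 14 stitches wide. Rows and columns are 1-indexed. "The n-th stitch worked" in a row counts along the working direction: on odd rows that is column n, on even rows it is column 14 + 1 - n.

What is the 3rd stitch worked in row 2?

Row 2: (2-1) mod 2 = 1, so use chart row 2. Even row -> WS.
Chart row 2 tiled across columns 1-14: k k p o k k k p o k k k p o
WS row: flip the tiled sequence (start at column 14) and apply k<->p; o and x stay.
Row 2 as worked: o k p p p o k p p p o k p p
Counting 3 along the worked row gives p.

Result:
p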